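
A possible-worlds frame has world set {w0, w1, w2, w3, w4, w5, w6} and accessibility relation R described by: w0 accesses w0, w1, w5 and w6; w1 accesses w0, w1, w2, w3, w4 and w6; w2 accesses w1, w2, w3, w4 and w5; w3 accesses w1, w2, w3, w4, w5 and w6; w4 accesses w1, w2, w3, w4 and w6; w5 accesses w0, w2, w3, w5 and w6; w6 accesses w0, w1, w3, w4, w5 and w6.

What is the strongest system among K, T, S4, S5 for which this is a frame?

Reflexive (axiom T): yes — every world is R-related to itself.
Transitive (axiom 4): no — w0 R w1 and w1 R w2, but not w0 R w2.
Euclidean (axiom 5): no — w0 R w1 and w0 R w5, but not w1 R w5.
So F validates K, T; S4 would additionally require R to be transitive. The strongest is T.

T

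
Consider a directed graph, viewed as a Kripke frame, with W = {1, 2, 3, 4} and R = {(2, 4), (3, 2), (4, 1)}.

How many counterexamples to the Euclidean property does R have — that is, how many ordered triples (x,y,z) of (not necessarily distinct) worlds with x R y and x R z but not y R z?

Enumerating: (2,4,4), (3,2,2), (4,1,1).

3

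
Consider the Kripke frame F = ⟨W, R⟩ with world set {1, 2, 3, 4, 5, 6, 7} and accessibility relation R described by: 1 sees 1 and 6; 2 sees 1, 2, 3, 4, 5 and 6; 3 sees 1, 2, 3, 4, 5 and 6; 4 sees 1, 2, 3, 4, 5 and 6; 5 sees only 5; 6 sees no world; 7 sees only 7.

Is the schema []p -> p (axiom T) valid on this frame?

By correspondence theory, T is valid on a frame iff R is reflexive.
Reflexive: no — 6 is not related to itself.

No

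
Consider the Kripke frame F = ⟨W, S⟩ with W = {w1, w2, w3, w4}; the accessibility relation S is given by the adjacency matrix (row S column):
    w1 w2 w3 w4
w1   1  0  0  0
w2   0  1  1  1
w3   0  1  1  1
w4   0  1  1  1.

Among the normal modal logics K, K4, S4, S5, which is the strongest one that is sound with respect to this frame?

S5

Transitive (axiom 4): yes — every two-step S-path is closed by a direct edge.
Reflexive (axiom T): yes — every world is S-related to itself.
Euclidean (axiom 5): yes — any two successors of a common world are S-related.
So F validates K, K4, S4, S5. The strongest is S5.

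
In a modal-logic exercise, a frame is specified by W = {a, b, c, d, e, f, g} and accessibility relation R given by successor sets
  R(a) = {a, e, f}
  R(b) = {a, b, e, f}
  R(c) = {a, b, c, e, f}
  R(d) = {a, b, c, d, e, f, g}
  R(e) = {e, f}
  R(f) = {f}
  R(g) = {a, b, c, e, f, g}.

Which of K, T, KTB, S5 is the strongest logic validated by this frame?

T

Reflexive (axiom T): yes — every world is R-related to itself.
Symmetric (axiom B): no — a R e but not e R a.
Euclidean (axiom 5): no — a R f and a R e, but not f R e.
So F validates K, T; KTB would additionally require R to be symmetric. The strongest is T.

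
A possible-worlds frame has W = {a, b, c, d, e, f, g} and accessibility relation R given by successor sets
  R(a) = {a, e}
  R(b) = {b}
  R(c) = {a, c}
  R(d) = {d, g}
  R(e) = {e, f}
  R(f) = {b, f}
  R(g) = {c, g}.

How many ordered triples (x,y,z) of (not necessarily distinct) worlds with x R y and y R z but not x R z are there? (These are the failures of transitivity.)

5

Enumerating: (a,e,f), (c,a,e), (d,g,c), (e,f,b), (g,c,a).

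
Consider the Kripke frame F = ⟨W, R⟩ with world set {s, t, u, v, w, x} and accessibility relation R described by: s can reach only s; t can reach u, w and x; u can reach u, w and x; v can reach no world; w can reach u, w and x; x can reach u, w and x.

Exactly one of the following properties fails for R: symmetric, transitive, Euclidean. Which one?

symmetric

Symmetric: no — t R u but not u R t.
Transitive: yes — every two-step R-path is closed by a direct edge.
Euclidean: yes — any two successors of a common world are R-related.
Only symmetric fails.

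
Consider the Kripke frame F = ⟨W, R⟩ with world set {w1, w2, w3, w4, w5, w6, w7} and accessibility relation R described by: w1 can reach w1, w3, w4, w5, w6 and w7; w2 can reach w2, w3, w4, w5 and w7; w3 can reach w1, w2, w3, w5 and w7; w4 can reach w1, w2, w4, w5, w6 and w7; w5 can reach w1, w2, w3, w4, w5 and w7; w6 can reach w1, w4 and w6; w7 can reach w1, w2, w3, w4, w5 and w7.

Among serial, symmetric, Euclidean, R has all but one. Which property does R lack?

Euclidean

Serial: yes — every world has a successor (e.g. w1 R w1).
Symmetric: yes — every pair in R has its reverse in R.
Euclidean: no — w1 R w3 and w1 R w4, but not w3 R w4.
Only Euclidean fails.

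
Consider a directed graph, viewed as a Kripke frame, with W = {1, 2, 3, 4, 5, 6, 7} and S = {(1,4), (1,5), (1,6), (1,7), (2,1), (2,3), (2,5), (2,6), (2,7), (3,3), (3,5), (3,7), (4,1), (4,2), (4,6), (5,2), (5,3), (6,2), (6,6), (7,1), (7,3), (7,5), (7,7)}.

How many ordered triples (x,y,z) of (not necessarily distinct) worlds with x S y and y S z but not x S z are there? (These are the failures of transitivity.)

Enumerating: (1,4,1), (1,4,2), (1,5,2), (1,5,3), (1,6,2), (1,7,1), (1,7,3), (2,1,4), (2,5,2), (2,6,2), (3,5,2), (3,7,1), … and 19 more.
Total: 31.

31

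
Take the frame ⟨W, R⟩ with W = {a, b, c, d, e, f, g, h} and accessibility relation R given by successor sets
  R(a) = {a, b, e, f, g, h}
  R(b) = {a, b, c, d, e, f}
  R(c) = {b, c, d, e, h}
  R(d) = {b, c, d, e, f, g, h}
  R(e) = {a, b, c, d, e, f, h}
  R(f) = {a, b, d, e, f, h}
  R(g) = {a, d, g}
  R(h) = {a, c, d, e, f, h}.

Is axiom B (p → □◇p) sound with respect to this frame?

Yes

Axiom B corresponds to the accessibility relation being symmetric.
Symmetric: yes — every pair in R has its reverse in R.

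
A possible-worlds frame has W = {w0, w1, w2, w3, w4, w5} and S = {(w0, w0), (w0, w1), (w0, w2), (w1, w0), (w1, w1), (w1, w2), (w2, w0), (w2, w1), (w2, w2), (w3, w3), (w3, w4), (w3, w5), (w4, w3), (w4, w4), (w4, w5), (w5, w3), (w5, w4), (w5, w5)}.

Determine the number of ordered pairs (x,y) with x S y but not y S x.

S is symmetric; there are no such tuples.

0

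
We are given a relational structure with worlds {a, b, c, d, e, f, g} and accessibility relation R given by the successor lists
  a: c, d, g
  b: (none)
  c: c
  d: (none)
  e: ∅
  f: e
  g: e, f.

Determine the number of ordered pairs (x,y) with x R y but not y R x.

Enumerating: (a,c), (a,d), (a,g), (f,e), (g,e), (g,f).

6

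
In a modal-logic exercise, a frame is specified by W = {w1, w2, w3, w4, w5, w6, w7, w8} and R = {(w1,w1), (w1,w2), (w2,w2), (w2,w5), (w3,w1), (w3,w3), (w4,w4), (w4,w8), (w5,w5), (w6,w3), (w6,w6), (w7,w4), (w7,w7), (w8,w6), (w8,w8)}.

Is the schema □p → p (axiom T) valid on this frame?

Axiom T corresponds to the accessibility relation being reflexive.
Reflexive: yes — every world is R-related to itself.

Yes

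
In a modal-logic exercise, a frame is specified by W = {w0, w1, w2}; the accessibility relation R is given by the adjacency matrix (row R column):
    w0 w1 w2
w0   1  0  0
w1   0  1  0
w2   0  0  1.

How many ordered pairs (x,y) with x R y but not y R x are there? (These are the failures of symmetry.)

0

R is symmetric; there are no such tuples.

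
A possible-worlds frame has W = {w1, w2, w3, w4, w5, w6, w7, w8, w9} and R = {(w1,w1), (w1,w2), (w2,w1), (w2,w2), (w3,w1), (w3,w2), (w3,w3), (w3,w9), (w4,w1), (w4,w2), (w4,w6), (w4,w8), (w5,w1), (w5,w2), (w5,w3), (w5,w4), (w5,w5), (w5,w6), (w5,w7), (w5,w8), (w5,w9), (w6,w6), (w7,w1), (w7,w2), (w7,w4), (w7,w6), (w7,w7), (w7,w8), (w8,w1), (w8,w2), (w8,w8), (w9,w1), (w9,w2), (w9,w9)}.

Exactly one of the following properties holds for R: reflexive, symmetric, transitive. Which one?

Reflexive: no — w4 is not related to itself.
Symmetric: no — w3 R w1 but not w1 R w3.
Transitive: yes — every two-step R-path is closed by a direct edge.
Only transitive holds.

transitive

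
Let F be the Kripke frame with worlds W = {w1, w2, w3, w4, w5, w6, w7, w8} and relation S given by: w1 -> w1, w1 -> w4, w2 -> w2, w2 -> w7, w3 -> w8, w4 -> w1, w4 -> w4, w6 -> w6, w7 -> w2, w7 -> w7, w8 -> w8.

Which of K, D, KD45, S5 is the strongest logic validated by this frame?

K

Serial (axiom D): no — w5 has no S-successor.
Euclidean (axiom 5): yes — any two successors of a common world are S-related.
Transitive (axiom 4): yes — every two-step S-path is closed by a direct edge.
Reflexive (axiom T): no — w3 is not related to itself.
So F validates K; D would additionally require S to be serial. The strongest is K.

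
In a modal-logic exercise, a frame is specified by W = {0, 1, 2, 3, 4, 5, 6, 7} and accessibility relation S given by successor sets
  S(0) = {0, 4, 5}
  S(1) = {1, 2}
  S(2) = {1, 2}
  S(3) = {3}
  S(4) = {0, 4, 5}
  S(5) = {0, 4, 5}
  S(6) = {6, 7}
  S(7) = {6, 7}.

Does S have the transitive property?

Transitive: yes — every two-step S-path is closed by a direct edge.

Yes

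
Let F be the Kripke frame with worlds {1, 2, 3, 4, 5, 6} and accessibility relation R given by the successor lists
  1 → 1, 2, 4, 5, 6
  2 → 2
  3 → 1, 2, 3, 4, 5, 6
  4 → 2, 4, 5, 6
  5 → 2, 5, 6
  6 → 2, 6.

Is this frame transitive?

Transitive: yes — every two-step R-path is closed by a direct edge.

Yes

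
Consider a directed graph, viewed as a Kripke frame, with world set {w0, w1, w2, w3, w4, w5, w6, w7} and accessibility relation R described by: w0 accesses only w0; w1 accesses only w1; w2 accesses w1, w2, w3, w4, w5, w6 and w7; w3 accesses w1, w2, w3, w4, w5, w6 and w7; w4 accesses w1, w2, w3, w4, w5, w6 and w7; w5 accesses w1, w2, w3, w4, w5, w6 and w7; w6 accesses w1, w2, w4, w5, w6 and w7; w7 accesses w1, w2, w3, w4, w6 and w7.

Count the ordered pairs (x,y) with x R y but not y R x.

8

Enumerating: (w2,w1), (w3,w1), (w3,w6), (w4,w1), (w5,w1), (w5,w7), (w6,w1), (w7,w1).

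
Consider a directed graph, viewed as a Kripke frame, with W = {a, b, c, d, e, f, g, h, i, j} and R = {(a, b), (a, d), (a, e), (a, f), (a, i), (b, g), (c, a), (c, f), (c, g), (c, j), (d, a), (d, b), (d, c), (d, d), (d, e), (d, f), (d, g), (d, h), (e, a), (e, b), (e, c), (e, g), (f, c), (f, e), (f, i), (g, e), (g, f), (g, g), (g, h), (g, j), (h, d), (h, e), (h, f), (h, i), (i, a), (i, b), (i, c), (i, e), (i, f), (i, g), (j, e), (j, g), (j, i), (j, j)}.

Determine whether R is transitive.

Transitive: no — a R b and b R g, but not a R g.

No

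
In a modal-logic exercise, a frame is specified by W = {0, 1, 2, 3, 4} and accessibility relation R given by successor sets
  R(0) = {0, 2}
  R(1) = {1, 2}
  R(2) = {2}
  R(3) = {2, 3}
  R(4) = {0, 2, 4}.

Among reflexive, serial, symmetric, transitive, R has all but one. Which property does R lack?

Reflexive: yes — every world is R-related to itself.
Serial: yes — every world has a successor (e.g. 0 R 0).
Symmetric: no — 0 R 2 but not 2 R 0.
Transitive: yes — every two-step R-path is closed by a direct edge.
Only symmetric fails.

symmetric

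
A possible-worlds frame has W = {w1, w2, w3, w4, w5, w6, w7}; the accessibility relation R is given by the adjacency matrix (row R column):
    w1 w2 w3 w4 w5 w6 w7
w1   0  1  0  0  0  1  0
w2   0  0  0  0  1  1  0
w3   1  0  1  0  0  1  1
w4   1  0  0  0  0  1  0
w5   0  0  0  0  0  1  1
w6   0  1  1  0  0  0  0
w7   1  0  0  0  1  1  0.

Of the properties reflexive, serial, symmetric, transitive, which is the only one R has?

serial

Reflexive: no — w1 is not related to itself.
Serial: yes — every world has a successor (e.g. w1 R w2).
Symmetric: no — w1 R w2 but not w2 R w1.
Transitive: no — w1 R w2 and w2 R w5, but not w1 R w5.
Only serial holds.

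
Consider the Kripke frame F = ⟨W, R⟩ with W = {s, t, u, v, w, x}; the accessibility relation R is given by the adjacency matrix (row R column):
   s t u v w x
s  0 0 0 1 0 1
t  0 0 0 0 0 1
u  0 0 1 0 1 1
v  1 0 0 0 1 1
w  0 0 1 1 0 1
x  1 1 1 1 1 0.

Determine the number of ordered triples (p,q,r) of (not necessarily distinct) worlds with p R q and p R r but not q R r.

32

Enumerating: (s,v,v), (s,x,x), (t,x,x), (u,w,w), (u,x,x), (v,s,s), (v,s,w), (v,w,s), (v,w,w), (v,x,x), (w,u,v), (w,v,u), … and 20 more.
Total: 32.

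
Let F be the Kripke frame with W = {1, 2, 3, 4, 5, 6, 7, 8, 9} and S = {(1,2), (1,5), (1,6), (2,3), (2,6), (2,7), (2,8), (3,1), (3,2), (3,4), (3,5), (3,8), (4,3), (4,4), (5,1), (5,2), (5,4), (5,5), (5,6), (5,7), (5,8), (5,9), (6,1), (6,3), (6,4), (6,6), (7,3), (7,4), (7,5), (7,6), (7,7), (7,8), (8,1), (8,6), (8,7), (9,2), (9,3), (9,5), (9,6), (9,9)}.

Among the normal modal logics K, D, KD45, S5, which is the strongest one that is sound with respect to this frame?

Serial (axiom D): yes — every world has a successor (e.g. 1 S 2).
Euclidean (axiom 5): no — 1 S 2 and 1 S 5, but not 2 S 5.
Transitive (axiom 4): no — 1 S 2 and 2 S 3, but not 1 S 3.
Reflexive (axiom T): no — 1 is not related to itself.
So F validates K, D; KD45 would additionally require S to be Euclidean and transitive. The strongest is D.

D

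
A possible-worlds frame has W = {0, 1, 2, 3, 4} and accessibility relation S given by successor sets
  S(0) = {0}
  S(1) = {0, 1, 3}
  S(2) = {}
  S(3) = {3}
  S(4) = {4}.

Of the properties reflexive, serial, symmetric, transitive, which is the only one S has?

Reflexive: no — 2 is not related to itself.
Serial: no — 2 has no S-successor.
Symmetric: no — 1 S 0 but not 0 S 1.
Transitive: yes — every two-step S-path is closed by a direct edge.
Only transitive holds.

transitive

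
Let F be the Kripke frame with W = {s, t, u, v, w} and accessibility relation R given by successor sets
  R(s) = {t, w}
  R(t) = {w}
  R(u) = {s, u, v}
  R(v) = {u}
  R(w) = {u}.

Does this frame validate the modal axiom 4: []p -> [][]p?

No

The schema 4 characterises exactly the transitive frames.
Transitive: no — s R w and w R u, but not s R u.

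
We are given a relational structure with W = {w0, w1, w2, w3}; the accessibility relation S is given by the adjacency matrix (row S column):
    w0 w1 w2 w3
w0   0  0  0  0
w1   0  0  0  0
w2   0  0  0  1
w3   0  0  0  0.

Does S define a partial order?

No

Reflexive: no — w0 is not related to itself.
Transitive: yes — every two-step S-path is closed by a direct edge.
Antisymmetric: yes — no distinct pair is related both ways.
So S is not a partial order.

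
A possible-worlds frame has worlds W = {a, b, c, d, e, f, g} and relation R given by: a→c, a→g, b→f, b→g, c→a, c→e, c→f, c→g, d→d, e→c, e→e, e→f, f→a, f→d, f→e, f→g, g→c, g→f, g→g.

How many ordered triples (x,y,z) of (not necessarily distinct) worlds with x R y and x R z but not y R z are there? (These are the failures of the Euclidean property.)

Enumerating: (a,c,c), (b,f,f), (c,a,a), (c,a,e), (c,a,f), (c,e,a), (c,e,g), (c,f,f), (c,g,a), (c,g,e), (e,c,c), (e,f,c), … and 16 more.
Total: 28.

28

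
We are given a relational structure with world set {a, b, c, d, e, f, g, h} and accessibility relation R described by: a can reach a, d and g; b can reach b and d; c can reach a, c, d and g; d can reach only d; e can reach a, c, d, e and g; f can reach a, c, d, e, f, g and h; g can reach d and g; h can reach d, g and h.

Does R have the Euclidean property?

Euclidean: no — a R d and a R g, but not d R g.

No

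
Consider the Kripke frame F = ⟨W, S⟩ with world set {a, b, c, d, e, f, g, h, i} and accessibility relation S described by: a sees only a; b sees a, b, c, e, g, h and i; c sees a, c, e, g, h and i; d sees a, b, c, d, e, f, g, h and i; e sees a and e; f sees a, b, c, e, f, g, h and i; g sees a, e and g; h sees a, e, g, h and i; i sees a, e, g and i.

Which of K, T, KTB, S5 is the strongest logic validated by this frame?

T

Reflexive (axiom T): yes — every world is S-related to itself.
Symmetric (axiom B): no — b S a but not a S b.
Euclidean (axiom 5): no — b S a and b S c, but not a S c.
So F validates K, T; KTB would additionally require S to be symmetric. The strongest is T.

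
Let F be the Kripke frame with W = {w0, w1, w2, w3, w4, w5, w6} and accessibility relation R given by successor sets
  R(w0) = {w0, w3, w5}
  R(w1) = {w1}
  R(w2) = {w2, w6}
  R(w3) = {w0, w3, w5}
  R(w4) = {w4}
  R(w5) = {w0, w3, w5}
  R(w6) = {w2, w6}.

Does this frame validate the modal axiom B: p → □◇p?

By correspondence theory, B is valid on a frame iff R is symmetric.
Symmetric: yes — every pair in R has its reverse in R.

Yes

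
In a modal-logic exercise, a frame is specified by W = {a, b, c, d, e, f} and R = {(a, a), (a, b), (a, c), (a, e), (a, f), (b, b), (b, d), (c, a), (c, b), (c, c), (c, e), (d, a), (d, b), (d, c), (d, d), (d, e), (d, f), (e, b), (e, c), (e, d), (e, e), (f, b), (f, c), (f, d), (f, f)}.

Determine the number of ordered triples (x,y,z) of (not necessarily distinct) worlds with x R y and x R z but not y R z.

31

Enumerating: (a,b,a), (a,b,c), (a,b,e), (a,b,f), (a,c,f), (a,e,a), (a,e,f), (a,f,a), (a,f,e), (c,b,a), (c,b,c), (c,b,e), … and 19 more.
Total: 31.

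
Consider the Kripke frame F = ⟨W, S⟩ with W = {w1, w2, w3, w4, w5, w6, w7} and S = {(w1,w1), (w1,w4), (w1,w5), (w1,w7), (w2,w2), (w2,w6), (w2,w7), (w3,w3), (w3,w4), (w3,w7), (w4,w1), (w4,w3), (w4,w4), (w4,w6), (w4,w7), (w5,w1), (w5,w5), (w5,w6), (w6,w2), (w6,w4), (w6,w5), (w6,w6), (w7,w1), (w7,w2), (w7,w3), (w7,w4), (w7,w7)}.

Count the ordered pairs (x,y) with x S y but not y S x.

S is symmetric; there are no such tuples.

0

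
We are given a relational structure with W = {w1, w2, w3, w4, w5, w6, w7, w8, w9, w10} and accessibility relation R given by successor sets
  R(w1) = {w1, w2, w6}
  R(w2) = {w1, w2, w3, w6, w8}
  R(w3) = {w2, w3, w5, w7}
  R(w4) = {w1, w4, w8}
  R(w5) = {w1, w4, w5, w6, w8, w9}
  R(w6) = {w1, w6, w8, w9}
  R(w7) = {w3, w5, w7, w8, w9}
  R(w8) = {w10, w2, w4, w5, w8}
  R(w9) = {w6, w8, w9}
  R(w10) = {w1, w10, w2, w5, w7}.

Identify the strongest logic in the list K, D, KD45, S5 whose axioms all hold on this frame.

Serial (axiom D): yes — every world has a successor (e.g. w1 R w1).
Euclidean (axiom 5): no — w1 R w6 and w1 R w2, but not w6 R w2.
Transitive (axiom 4): no — w1 R w2 and w2 R w3, but not w1 R w3.
Reflexive (axiom T): yes — every world is R-related to itself.
So F validates K, D; KD45 would additionally require R to be Euclidean and transitive. The strongest is D.

D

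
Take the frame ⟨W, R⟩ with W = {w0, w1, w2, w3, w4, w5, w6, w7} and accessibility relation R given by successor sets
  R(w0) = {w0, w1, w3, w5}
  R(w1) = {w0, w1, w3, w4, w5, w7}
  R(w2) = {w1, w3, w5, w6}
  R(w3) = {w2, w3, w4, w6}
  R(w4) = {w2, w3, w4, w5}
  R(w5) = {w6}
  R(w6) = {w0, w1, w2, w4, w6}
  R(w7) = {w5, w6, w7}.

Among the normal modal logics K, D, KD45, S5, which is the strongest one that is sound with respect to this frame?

D

Serial (axiom D): yes — every world has a successor (e.g. w0 R w0).
Euclidean (axiom 5): no — w0 R w3 and w0 R w1, but not w3 R w1.
Transitive (axiom 4): no — w0 R w1 and w1 R w4, but not w0 R w4.
Reflexive (axiom T): no — w2 is not related to itself.
So F validates K, D; KD45 would additionally require R to be Euclidean and transitive. The strongest is D.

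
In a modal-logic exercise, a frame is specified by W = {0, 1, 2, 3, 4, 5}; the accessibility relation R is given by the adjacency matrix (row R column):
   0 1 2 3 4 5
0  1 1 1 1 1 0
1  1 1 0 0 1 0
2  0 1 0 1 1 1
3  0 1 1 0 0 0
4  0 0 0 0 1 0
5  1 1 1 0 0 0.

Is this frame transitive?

Transitive: no — 0 R 2 and 2 R 5, but not 0 R 5.

No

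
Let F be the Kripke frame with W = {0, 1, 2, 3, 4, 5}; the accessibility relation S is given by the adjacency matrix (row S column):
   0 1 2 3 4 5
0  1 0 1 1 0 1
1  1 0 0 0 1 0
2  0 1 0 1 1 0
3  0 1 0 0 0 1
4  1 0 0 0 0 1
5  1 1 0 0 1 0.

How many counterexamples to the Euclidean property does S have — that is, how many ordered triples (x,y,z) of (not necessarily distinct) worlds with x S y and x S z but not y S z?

27

Enumerating: (0,2,0), (0,2,2), (0,2,5), (0,3,0), (0,3,2), (0,3,3), (0,5,2), (0,5,3), (0,5,5), (1,0,4), (1,4,4), (2,1,1), … and 15 more.
Total: 27.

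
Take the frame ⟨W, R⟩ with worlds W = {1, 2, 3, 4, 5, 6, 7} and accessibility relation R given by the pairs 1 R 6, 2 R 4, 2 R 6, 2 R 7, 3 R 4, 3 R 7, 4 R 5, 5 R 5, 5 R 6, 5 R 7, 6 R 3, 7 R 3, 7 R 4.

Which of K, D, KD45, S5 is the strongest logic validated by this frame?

Serial (axiom D): yes — every world has a successor (e.g. 1 R 6).
Euclidean (axiom 5): no — 2 R 4 and 2 R 6, but not 4 R 6.
Transitive (axiom 4): no — 1 R 6 and 6 R 3, but not 1 R 3.
Reflexive (axiom T): no — 1 is not related to itself.
So F validates K, D; KD45 would additionally require R to be Euclidean and transitive. The strongest is D.

D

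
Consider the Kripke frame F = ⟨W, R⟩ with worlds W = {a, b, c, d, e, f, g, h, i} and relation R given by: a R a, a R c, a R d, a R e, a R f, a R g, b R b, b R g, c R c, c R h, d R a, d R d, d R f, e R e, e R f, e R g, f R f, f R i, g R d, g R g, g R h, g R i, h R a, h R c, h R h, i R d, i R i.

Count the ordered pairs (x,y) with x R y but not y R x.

14

Enumerating: (a,c), (a,e), (a,f), (a,g), (b,g), (d,f), (e,f), (e,g), (f,i), (g,d), (g,h), (g,i), (h,a), (i,d).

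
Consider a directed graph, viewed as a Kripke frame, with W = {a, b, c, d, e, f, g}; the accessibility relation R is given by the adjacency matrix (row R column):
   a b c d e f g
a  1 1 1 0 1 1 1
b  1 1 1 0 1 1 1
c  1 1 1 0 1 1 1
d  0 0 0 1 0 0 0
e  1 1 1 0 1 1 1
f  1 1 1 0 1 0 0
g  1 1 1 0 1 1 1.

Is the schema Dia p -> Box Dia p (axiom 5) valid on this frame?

Axiom 5 corresponds to the accessibility relation being Euclidean.
Euclidean: no — a R f and a R g, but not f R g.

No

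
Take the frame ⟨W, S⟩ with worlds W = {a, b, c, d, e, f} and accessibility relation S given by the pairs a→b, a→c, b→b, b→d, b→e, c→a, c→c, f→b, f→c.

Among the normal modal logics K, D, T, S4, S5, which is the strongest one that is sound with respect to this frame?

Serial (axiom D): no — d has no S-successor.
Reflexive (axiom T): no — a is not related to itself.
Transitive (axiom 4): no — a S b and b S d, but not a S d.
Euclidean (axiom 5): no — a S b and a S c, but not b S c.
So F validates K; D would additionally require S to be serial. The strongest is K.

K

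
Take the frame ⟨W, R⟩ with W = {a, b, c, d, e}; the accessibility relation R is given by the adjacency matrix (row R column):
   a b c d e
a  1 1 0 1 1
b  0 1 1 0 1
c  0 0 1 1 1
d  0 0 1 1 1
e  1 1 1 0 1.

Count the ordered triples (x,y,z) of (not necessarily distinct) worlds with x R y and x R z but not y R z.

12

Enumerating: (a,b,a), (a,b,d), (a,d,a), (a,d,b), (a,e,d), (b,c,b), (c,e,d), (d,e,d), (e,a,c), (e,b,a), (e,c,a), (e,c,b).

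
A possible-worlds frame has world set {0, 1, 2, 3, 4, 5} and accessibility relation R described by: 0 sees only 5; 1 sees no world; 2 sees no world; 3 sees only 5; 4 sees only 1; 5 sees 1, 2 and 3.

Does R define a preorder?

No

Reflexive: no — 0 is not related to itself.
Transitive: no — 0 R 5 and 5 R 1, but not 0 R 1.
So R is not a preorder.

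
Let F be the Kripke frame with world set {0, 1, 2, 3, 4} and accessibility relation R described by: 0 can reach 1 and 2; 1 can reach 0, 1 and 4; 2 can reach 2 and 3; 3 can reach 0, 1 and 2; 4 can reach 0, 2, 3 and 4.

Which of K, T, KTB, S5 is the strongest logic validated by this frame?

Reflexive (axiom T): no — 0 is not related to itself.
Symmetric (axiom B): no — 0 R 2 but not 2 R 0.
Euclidean (axiom 5): no — 0 R 1 and 0 R 2, but not 1 R 2.
So F validates K; T would additionally require R to be reflexive. The strongest is K.

K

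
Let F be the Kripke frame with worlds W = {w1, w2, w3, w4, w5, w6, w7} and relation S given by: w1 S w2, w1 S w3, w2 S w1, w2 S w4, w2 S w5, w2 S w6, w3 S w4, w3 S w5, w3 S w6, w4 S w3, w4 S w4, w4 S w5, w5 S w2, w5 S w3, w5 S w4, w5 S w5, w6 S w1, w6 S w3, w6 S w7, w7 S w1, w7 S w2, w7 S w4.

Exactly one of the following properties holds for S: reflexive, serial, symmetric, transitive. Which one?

Reflexive: no — w1 is not related to itself.
Serial: yes — every world has a successor (e.g. w1 S w2).
Symmetric: no — w1 S w3 but not w3 S w1.
Transitive: no — w1 S w2 and w2 S w4, but not w1 S w4.
Only serial holds.

serial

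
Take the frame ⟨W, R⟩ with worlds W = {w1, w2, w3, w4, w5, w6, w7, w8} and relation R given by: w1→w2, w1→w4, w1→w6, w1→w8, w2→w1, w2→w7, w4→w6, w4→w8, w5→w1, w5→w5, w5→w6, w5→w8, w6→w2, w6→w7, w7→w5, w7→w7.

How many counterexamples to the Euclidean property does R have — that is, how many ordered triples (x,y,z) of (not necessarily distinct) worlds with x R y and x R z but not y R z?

Enumerating: (w1,w2,w2), (w1,w2,w4), (w1,w2,w6), (w1,w2,w8), (w1,w4,w2), (w1,w4,w4), (w1,w6,w4), (w1,w6,w6), (w1,w6,w8), (w1,w8,w2), (w1,w8,w4), (w1,w8,w6), … and 21 more.
Total: 33.

33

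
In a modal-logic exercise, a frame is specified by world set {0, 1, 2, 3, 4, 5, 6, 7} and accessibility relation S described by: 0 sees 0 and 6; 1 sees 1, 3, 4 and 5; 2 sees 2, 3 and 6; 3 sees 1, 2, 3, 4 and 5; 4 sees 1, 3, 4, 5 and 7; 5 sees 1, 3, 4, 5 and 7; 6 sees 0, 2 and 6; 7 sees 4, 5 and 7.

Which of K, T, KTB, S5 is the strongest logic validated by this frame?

Reflexive (axiom T): yes — every world is S-related to itself.
Symmetric (axiom B): yes — every pair in S has its reverse in S.
Euclidean (axiom 5): no — 2 S 3 and 2 S 6, but not 3 S 6.
So F validates K, T, KTB; S5 would additionally require S to be Euclidean. The strongest is KTB.

KTB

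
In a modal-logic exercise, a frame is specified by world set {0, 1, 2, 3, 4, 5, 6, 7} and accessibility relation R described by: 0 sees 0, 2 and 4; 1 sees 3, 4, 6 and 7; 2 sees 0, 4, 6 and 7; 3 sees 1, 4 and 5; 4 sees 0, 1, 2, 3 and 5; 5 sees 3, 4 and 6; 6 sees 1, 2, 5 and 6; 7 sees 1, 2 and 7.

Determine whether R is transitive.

Transitive: no — 0 R 2 and 2 R 6, but not 0 R 6.

No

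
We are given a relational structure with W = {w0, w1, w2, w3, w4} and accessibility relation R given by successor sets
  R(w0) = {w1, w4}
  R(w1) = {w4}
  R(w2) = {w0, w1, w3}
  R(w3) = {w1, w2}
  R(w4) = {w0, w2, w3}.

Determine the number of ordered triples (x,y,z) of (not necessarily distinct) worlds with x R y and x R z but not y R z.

20

Enumerating: (w0,w1,w1), (w0,w4,w1), (w0,w4,w4), (w1,w4,w4), (w2,w0,w0), (w2,w0,w3), (w2,w1,w0), (w2,w1,w1), (w2,w1,w3), (w2,w3,w0), (w2,w3,w3), (w3,w1,w1), … and 8 more.
Total: 20.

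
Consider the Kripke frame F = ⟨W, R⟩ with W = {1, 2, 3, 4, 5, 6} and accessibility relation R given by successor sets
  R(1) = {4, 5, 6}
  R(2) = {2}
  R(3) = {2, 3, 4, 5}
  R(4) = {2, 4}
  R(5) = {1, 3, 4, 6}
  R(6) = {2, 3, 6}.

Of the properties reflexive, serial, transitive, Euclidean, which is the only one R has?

serial

Reflexive: no — 1 is not related to itself.
Serial: yes — every world has a successor (e.g. 1 R 4).
Transitive: no — 1 R 4 and 4 R 2, but not 1 R 2.
Euclidean: no — 1 R 4 and 1 R 5, but not 4 R 5.
Only serial holds.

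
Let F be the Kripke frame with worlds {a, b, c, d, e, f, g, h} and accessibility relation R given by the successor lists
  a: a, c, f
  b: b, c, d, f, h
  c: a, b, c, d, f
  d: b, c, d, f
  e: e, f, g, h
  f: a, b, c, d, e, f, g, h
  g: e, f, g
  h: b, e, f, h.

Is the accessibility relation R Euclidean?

Euclidean: no — b R c and b R h, but not c R h.

No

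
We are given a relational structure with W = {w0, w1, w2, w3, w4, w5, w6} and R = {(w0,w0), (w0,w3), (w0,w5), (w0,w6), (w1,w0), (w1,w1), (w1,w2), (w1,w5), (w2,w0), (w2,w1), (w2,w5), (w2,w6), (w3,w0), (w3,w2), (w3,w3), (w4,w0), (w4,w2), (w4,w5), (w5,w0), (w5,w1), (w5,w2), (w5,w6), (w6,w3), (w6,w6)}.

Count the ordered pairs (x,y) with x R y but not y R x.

Enumerating: (w0,w6), (w1,w0), (w2,w0), (w2,w6), (w3,w2), (w4,w0), (w4,w2), (w4,w5), (w5,w6), (w6,w3).

10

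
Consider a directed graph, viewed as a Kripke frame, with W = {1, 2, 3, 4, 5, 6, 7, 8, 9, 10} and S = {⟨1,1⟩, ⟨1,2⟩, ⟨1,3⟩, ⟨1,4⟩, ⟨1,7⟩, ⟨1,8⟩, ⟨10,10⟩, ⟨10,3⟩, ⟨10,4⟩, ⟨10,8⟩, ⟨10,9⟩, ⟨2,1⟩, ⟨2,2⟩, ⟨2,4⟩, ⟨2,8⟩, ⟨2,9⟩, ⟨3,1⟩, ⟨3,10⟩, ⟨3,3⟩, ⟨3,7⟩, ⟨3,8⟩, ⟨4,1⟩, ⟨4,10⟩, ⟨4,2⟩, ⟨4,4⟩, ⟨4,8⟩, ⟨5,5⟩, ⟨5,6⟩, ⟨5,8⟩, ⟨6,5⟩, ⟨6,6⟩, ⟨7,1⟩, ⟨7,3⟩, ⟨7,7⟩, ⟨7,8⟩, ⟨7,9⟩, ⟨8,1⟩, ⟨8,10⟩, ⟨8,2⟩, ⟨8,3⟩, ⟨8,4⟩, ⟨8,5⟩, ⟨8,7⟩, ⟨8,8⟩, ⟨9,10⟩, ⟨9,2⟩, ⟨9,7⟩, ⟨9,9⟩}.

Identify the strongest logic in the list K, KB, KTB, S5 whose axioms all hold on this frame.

KTB

Symmetric (axiom B): yes — every pair in S has its reverse in S.
Reflexive (axiom T): yes — every world is S-related to itself.
Euclidean (axiom 5): no — 1 S 2 and 1 S 3, but not 2 S 3.
So F validates K, KB, KTB; S5 would additionally require S to be Euclidean. The strongest is KTB.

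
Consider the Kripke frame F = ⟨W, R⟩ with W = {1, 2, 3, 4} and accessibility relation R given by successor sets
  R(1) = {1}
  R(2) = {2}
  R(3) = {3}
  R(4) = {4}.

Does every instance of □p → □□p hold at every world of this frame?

The schema 4 characterises exactly the transitive frames.
Transitive: yes — every two-step R-path is closed by a direct edge.

Yes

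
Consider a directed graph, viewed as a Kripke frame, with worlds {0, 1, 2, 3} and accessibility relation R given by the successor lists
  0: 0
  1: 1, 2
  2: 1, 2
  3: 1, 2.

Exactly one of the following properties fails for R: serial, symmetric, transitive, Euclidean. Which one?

Serial: yes — every world has a successor (e.g. 0 R 0).
Symmetric: no — 3 R 1 but not 1 R 3.
Transitive: yes — every two-step R-path is closed by a direct edge.
Euclidean: yes — any two successors of a common world are R-related.
Only symmetric fails.

symmetric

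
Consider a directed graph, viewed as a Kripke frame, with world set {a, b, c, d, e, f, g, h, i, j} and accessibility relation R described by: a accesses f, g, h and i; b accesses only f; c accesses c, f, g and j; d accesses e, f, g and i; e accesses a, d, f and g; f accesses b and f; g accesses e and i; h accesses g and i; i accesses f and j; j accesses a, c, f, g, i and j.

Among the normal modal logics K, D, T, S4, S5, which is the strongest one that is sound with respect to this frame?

D

Serial (axiom D): yes — every world has a successor (e.g. a R f).
Reflexive (axiom T): no — a is not related to itself.
Transitive (axiom 4): no — a R f and f R b, but not a R b.
Euclidean (axiom 5): no — a R f and a R g, but not f R g.
So F validates K, D; T would additionally require R to be reflexive. The strongest is D.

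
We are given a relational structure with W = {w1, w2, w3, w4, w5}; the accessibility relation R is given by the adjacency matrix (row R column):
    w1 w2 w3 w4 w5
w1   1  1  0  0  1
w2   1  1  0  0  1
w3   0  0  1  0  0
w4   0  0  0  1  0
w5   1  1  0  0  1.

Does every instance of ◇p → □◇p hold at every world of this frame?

By correspondence theory, 5 is valid on a frame iff R is Euclidean.
Euclidean: yes — any two successors of a common world are R-related.

Yes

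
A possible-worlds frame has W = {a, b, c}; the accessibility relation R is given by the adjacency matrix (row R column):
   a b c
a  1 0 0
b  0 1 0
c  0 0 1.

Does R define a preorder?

Reflexive: yes — every world is R-related to itself.
Transitive: yes — every two-step R-path is closed by a direct edge.
So R is a preorder.

Yes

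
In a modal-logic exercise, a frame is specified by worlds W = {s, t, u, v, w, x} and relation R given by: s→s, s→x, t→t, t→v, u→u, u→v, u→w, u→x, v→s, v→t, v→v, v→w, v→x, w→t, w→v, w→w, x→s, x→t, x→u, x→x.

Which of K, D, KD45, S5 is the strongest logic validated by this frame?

D

Serial (axiom D): yes — every world has a successor (e.g. s R s).
Euclidean (axiom 5): no — u R w and u R x, but not w R x.
Transitive (axiom 4): no — s R x and x R t, but not s R t.
Reflexive (axiom T): yes — every world is R-related to itself.
So F validates K, D; KD45 would additionally require R to be Euclidean and transitive. The strongest is D.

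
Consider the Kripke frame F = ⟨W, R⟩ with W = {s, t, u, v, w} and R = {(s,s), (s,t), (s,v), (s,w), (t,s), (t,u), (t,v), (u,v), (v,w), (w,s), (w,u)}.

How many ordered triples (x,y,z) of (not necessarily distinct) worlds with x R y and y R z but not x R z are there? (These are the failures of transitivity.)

12

Enumerating: (s,t,u), (s,w,u), (t,s,t), (t,s,w), (t,v,w), (u,v,w), (v,w,s), (v,w,u), (w,s,t), (w,s,v), (w,s,w), (w,u,v).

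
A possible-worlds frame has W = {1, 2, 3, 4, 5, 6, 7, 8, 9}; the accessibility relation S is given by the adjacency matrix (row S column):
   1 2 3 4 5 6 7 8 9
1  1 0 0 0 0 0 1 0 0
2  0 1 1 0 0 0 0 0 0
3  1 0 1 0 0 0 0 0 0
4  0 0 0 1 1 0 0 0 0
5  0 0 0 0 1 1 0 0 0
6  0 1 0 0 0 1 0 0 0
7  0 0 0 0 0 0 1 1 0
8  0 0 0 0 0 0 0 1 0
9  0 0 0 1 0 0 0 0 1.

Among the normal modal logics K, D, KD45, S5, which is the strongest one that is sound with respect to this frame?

Serial (axiom D): yes — every world has a successor (e.g. 1 S 1).
Euclidean (axiom 5): no — 1 S 7 and 1 S 1, but not 7 S 1.
Transitive (axiom 4): no — 1 S 7 and 7 S 8, but not 1 S 8.
Reflexive (axiom T): yes — every world is S-related to itself.
So F validates K, D; KD45 would additionally require S to be Euclidean and transitive. The strongest is D.

D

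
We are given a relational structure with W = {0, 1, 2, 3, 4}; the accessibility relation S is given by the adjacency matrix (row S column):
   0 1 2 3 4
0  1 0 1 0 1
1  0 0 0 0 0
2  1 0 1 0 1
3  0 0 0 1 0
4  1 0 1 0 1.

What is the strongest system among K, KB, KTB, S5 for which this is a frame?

Symmetric (axiom B): yes — every pair in S has its reverse in S.
Reflexive (axiom T): no — 1 is not related to itself.
Euclidean (axiom 5): yes — any two successors of a common world are S-related.
So F validates K, KB; KTB would additionally require S to be reflexive. The strongest is KB.

KB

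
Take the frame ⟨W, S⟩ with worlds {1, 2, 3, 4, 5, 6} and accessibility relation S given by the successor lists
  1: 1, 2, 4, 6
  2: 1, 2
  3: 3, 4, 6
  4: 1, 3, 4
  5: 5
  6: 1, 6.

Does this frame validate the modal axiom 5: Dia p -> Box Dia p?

No

The schema 5 characterises exactly the Euclidean frames.
Euclidean: no — 1 S 2 and 1 S 4, but not 2 S 4.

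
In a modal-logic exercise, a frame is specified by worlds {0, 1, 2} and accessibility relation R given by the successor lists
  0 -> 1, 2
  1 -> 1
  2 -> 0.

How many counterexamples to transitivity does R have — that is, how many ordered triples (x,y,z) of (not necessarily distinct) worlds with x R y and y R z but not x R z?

Enumerating: (0,2,0), (2,0,1), (2,0,2).

3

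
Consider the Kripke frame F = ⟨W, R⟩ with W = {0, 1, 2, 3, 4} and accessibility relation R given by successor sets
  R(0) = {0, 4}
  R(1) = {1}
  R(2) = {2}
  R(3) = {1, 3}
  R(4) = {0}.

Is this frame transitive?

No

Transitive: no — 4 R 0 and 0 R 4, but not 4 R 4.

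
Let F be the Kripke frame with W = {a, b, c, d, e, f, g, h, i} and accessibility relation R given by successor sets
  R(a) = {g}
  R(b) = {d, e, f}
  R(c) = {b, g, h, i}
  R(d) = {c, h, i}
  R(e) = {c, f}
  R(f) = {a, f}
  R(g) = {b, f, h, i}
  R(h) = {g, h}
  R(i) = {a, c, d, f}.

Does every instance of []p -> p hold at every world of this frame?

By correspondence theory, T is valid on a frame iff R is reflexive.
Reflexive: no — a is not related to itself.

No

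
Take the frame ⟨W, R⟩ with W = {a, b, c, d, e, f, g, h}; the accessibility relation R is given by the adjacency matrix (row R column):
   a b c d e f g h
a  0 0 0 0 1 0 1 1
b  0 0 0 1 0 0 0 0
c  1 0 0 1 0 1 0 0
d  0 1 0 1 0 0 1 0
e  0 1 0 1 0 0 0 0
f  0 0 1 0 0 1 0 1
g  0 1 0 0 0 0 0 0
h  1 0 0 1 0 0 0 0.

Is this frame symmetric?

No

Symmetric: no — a R e but not e R a.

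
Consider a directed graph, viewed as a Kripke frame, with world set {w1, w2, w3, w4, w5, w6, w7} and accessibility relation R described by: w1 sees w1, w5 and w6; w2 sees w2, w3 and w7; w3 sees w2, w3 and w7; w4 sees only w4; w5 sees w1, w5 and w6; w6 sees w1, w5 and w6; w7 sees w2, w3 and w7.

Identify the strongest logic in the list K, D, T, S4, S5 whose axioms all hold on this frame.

S5

Serial (axiom D): yes — every world has a successor (e.g. w1 R w1).
Reflexive (axiom T): yes — every world is R-related to itself.
Transitive (axiom 4): yes — every two-step R-path is closed by a direct edge.
Euclidean (axiom 5): yes — any two successors of a common world are R-related.
So F validates K, D, T, S4, S5. The strongest is S5.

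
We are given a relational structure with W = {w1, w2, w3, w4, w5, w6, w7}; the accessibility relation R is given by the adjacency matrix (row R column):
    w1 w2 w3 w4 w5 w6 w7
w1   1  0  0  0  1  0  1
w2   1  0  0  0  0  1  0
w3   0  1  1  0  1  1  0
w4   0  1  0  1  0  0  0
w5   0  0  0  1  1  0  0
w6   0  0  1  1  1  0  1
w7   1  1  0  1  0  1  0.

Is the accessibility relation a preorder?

No

Reflexive: no — w2 is not related to itself.
Transitive: no — w1 R w5 and w5 R w4, but not w1 R w4.
So R is not a preorder.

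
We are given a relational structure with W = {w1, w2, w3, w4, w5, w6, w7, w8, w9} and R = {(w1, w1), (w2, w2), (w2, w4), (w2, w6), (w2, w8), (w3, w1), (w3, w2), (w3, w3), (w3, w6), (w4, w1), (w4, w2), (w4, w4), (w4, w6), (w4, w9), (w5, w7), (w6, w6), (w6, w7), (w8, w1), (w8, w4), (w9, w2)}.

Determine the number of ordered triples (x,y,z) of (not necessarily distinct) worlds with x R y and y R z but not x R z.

15

Enumerating: (w2,w4,w1), (w2,w4,w9), (w2,w6,w7), (w2,w8,w1), (w3,w2,w4), (w3,w2,w8), (w3,w6,w7), (w4,w2,w8), (w4,w6,w7), (w8,w4,w2), (w8,w4,w6), (w8,w4,w9), (w9,w2,w4), (w9,w2,w6), (w9,w2,w8).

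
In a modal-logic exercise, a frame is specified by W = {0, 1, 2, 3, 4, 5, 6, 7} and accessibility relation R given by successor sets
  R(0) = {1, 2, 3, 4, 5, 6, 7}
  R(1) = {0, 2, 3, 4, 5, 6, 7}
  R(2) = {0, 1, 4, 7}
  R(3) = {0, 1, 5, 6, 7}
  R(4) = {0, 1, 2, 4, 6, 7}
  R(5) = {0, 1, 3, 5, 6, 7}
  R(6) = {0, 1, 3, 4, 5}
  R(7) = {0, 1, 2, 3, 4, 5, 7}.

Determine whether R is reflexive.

No

Reflexive: no — 0 is not related to itself.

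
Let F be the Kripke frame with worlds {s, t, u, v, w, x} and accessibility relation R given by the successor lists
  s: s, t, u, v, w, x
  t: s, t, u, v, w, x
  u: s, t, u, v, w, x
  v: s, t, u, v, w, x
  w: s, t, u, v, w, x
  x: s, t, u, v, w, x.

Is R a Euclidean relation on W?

Euclidean: yes — any two successors of a common world are R-related.

Yes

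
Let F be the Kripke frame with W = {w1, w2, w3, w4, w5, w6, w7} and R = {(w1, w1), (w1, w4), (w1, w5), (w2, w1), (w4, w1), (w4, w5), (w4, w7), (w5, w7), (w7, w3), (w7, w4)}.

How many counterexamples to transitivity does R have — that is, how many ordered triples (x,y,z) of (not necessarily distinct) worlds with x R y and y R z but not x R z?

12

Enumerating: (w1,w4,w7), (w1,w5,w7), (w2,w1,w4), (w2,w1,w5), (w4,w1,w4), (w4,w7,w3), (w4,w7,w4), (w5,w7,w3), (w5,w7,w4), (w7,w4,w1), (w7,w4,w5), (w7,w4,w7).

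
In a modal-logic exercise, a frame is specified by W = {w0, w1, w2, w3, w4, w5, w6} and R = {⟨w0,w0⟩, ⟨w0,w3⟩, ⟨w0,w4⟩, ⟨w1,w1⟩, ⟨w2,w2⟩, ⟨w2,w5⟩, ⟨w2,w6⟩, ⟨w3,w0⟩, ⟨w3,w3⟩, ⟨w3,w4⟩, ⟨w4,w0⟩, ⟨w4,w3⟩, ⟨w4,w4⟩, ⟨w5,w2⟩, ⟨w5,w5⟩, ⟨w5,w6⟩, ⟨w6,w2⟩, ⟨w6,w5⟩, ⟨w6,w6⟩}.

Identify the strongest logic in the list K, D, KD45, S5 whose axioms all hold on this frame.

S5

Serial (axiom D): yes — every world has a successor (e.g. w0 R w0).
Euclidean (axiom 5): yes — any two successors of a common world are R-related.
Transitive (axiom 4): yes — every two-step R-path is closed by a direct edge.
Reflexive (axiom T): yes — every world is R-related to itself.
So F validates K, D, KD45, S5. The strongest is S5.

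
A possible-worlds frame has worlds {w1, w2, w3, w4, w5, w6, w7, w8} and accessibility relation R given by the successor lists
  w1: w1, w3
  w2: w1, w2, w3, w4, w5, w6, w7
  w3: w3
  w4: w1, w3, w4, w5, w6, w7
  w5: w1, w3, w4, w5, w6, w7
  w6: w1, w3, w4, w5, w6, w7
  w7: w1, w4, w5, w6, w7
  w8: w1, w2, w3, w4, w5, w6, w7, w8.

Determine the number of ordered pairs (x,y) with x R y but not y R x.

Enumerating: (w1,w3), (w2,w1), (w2,w3), (w2,w4), (w2,w5), (w2,w6), (w2,w7), (w4,w1), (w4,w3), (w5,w1), (w5,w3), (w6,w1), … and 9 more.
Total: 21.

21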